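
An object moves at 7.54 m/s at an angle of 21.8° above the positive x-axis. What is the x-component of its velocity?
vₓ = v cos(θ) = 7.54 × cos(21.8°) = 7.0 m/s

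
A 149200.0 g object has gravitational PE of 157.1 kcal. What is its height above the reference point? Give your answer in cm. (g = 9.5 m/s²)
PE = mgh → h = PE/(mg) = 6.573e+05 J / (149.2 kg × 9.5 m/s²) = 463.7 m = 46370.0 cm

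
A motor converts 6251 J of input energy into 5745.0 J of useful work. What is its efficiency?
η = W_out/W_in = 5745.0/6251 = 0.9191 = 91.91%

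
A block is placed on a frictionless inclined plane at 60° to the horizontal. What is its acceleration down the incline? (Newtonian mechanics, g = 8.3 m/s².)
a = g sin(θ) = 8.3 × sin(60°) = 8.3 × 0.866 = 7.19 m/s²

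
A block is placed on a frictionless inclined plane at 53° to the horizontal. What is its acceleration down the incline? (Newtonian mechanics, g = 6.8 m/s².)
a = g sin(θ) = 6.8 × sin(53°) = 6.8 × 0.7986 = 5.43 m/s²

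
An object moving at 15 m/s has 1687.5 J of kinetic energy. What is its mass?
KE = ½mv² → m = 2KE/v² = 2×1687.5/15² = 15.0 kg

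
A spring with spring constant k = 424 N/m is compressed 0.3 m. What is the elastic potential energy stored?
PE = ½kx² = ½×424×0.3² = 19.08 J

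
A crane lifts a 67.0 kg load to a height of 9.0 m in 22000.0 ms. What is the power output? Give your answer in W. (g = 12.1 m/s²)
W = mgh = 67×12.1×9 = 7296 J
P = W/t = 7296/22 = 331.6 W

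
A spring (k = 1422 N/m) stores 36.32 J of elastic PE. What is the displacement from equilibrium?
PE = ½kx² → x = √(2PE/k) = √(2×36.32/1422) = 0.226 m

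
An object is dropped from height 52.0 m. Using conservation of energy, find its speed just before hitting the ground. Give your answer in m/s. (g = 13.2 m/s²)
mgh = ½mv² → v = √(2gh) = √(2×13.2×52) = 37.05 m/s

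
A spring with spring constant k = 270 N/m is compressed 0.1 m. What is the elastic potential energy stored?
PE = ½kx² = ½×270×0.1² = 1.35 J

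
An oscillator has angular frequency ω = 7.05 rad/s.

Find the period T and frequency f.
T = 2π/ω = 2π/7.05 = 0.8912 s; f = ω/2π = 1.122 Hz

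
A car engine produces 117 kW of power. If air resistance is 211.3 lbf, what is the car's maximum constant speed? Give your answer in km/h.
P = Fv → v = P/F = 117000 W / 939.9 N = 124.5 m/s = 448.1 km/h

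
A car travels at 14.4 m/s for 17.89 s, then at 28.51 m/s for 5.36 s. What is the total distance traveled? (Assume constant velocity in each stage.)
d₁ = v₁t₁ = 14.4 × 17.89 = 257.616 m
d₂ = v₂t₂ = 28.51 × 5.36 = 152.814 m
d_total = 257.616 + 152.814 = 410.43 m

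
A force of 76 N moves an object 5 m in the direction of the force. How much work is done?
W = Fd = 76×5 = 380.0 J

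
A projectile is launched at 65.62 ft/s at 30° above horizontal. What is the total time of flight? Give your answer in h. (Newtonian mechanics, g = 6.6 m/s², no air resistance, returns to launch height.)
T = 2v₀sin(θ)/g (with unit conversion) = 0.0008418 h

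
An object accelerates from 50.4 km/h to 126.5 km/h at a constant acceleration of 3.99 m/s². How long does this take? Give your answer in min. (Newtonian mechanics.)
t = (v - v₀)/a (with unit conversion) = 0.0883 min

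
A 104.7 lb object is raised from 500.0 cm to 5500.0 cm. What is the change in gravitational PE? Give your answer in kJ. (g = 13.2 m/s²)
ΔPE = mg(h₂ − h₁) = 47.49 kg × 13.2 m/s² × (55 − 5) m = 3.134e+04 J = 31.34 kJ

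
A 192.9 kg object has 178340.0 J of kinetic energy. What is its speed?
KE = ½mv² → v = √(2KE/m) = √(2×178340.0/192.9) = 43.0 m/s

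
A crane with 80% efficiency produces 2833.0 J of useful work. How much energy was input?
W_in = W_out/η = 2833.0/0.8 = 3541.2 J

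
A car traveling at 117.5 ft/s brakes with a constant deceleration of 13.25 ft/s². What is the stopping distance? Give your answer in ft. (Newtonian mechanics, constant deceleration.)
d = v₀² / (2a) (with unit conversion) = 521.0 ft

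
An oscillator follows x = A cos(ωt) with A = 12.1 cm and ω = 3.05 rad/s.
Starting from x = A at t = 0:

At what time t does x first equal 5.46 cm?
cos(ωt) = x/A = 5.46/12.1 = 0.4512
ωt = arccos(0.4512) = 1.103 rad
t = 1.103/3.05 = 0.3615 s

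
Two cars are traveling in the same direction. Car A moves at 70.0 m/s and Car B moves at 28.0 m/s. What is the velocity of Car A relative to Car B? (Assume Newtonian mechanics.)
v_rel = v_A - v_B = 70.0 - 28.0 = 42.0 m/s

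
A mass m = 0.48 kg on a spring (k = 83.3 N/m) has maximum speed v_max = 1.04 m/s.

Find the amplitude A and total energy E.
½mv²_max = ½kA² → A = v_max√(m/k) = 1.04×√(0.48/83.3) = 0.07895 m = 7.895 cm
E = ½mv²_max = ½×0.48×1.04² = 0.2596 J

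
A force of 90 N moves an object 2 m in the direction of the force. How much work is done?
W = Fd = 90×2 = 180.0 J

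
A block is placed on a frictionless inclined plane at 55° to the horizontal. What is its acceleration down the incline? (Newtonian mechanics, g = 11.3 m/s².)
a = g sin(θ) = 11.3 × sin(55°) = 11.3 × 0.8192 = 9.26 m/s²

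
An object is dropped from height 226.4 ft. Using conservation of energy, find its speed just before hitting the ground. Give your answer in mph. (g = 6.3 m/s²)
mgh = ½mv² → v = √(2gh) = √(2×6.3×69.01) = 29.49 m/s = 65.96 mph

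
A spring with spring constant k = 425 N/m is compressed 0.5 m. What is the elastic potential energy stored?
PE = ½kx² = ½×425×0.5² = 53.12 J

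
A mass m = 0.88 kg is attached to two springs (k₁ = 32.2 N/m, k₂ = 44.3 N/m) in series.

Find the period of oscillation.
k_eq = k₁k₂/(k₁+k₂) = 18.65 N/m
T = 2π√(m/k_eq) = 2π√(0.88/18.65) = 1.365 s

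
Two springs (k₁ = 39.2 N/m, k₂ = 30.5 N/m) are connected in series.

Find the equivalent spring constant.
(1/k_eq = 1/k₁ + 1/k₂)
1/k_eq = 1/39.2 + 1/30.5 = 0.058297; k_eq = 17.15 N/m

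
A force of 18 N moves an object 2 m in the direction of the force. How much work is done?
W = Fd = 18×2 = 36.0 J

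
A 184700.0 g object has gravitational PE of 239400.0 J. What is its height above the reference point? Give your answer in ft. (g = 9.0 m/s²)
PE = mgh → h = PE/(mg) = 2.394e+05 J / (184.7 kg × 9.0 m/s²) = 144 m = 472.5 ft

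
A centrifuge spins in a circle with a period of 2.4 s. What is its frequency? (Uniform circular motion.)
f = 1/T = 1/2.4 = 0.4167 Hz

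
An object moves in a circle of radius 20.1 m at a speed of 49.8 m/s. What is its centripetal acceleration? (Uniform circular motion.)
a_c = v²/r = 49.8²/20.1 = 2480.04/20.1 = 123.39 m/s²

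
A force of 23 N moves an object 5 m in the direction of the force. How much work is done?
W = Fd = 23×5 = 115.0 J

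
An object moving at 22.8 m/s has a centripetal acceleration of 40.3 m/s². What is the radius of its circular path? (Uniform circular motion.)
r = v²/a_c = 22.8²/40.3 = 12.9 m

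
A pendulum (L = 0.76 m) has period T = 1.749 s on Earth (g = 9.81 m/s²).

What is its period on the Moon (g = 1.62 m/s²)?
T = 2π√(L/g), so T_moon/T_earth = √(g_earth/g_moon)
T_moon = 2π√(0.76/1.62) = 4.304 s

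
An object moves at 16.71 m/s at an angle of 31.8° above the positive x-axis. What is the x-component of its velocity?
vₓ = v cos(θ) = 16.71 × cos(31.8°) = 14.2 m/s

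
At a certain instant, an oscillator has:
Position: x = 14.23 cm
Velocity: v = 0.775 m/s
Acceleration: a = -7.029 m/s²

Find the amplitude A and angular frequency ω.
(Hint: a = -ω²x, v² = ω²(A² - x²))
a = −ω²x → ω = √(|a|/x) = √(7.029/0.1423) = 7.028 rad/s
v² = ω²(A² − x²) → A = √(x² + v²/ω²) = √(0.1423² + 0.775²/7.028²) = 0.18 m = 18 cm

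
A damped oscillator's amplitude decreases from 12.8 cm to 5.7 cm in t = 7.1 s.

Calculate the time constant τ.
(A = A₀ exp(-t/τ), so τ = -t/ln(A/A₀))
A/A₀ = 5.7/12.8 = 0.4453; ln(A/A₀) = -0.809
τ = −t/ln(A/A₀) = −7.1/-0.809 = 8.776 s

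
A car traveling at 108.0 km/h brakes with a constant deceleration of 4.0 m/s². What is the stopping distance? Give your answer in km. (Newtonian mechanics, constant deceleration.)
d = v₀² / (2a) (with unit conversion) = 0.1125 km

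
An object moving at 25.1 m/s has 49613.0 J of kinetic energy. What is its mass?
KE = ½mv² → m = 2KE/v² = 2×49613.0/25.1² = 157.5 kg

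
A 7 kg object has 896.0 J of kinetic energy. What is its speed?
KE = ½mv² → v = √(2KE/m) = √(2×896.0/7) = 16.0 m/s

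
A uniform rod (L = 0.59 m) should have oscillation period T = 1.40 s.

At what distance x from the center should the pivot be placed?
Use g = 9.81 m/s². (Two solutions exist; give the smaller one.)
T = 2π√((L²/12 + x²)/(gx)). Let c = T²g/(4π²) = 0.487.
x² − cx + L²/12 = 0 → x = (c − √(c² − L²/3))/2 = 0.06947 m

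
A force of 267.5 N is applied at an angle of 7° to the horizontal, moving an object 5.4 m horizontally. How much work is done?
W = Fd cosθ = 267.5×5.4×cos(7°) = 1433.7 J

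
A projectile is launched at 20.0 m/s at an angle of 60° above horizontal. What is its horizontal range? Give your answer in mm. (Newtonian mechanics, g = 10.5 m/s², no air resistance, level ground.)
R = v₀² sin(2θ) / g (with unit conversion) = 32990.0 mm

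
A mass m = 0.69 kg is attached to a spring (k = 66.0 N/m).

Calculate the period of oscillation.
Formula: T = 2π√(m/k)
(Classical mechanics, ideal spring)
T = 2π√(m/k) = 2π√(0.69/66.0) = 0.6424 s; f = 1/T = 1.557 Hz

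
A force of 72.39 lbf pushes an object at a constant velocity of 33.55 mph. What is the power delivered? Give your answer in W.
P = Fv = 322 N × 15 m/s = 4830 W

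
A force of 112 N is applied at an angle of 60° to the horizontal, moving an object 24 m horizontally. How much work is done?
W = Fd cosθ = 112×24×cos(60°) = 1344.0 J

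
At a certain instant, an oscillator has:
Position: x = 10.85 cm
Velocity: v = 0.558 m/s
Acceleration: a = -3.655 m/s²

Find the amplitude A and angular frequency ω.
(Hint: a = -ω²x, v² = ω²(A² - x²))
a = −ω²x → ω = √(|a|/x) = √(3.655/0.1085) = 5.804 rad/s
v² = ω²(A² − x²) → A = √(x² + v²/ω²) = √(0.1085² + 0.558²/5.804²) = 0.145 m = 14.5 cm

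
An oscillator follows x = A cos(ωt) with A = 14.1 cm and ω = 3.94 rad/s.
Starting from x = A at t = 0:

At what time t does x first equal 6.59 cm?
cos(ωt) = x/A = 6.59/14.1 = 0.4674
ωt = arccos(0.4674) = 1.084 rad
t = 1.084/3.94 = 0.2752 s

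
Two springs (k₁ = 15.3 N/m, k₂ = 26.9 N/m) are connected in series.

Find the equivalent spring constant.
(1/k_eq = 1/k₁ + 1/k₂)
1/k_eq = 1/15.3 + 1/26.9 = 0.10253; k_eq = 9.753 N/m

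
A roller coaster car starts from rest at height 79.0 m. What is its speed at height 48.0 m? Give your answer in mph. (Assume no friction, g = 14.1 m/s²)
mgh₁ = ½mv₂² + mgh₂ → v₂ = √(2g(h₁−h₂)) = √(2×14.1×(79−48)) = 29.57 m/s = 66.14 mph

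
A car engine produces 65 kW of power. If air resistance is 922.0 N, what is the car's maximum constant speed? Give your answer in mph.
P = Fv → v = P/F = 65000 W / 922 N = 70.5 m/s = 157.7 mph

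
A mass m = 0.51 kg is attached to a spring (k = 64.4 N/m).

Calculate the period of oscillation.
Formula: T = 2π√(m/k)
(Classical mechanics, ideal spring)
T = 2π√(m/k) = 2π√(0.51/64.4) = 0.5591 s; f = 1/T = 1.788 Hz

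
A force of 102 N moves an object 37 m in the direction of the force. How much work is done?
W = Fd = 102×37 = 3774.0 J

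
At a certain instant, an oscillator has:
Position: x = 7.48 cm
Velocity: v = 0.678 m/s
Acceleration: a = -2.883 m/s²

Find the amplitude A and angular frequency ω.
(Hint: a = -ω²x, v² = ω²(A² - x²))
a = −ω²x → ω = √(|a|/x) = √(2.883/0.0748) = 6.208 rad/s
v² = ω²(A² − x²) → A = √(x² + v²/ω²) = √(0.0748² + 0.678²/6.208²) = 0.1324 m = 13.24 cm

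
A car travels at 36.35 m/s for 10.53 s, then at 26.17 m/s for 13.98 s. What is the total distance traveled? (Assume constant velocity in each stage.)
d₁ = v₁t₁ = 36.35 × 10.53 = 382.765 m
d₂ = v₂t₂ = 26.17 × 13.98 = 365.857 m
d_total = 382.765 + 365.857 = 748.62 m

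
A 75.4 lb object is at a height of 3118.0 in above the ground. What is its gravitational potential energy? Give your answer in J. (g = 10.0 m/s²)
PE = mgh = 34.2 kg × 10.0 m/s² × 79.2 m = 2.709e+04 J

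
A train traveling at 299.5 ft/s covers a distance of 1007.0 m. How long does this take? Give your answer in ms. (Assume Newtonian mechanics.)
t = d/v (with unit conversion) = 11030.0 ms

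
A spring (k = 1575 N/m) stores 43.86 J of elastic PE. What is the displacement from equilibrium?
PE = ½kx² → x = √(2PE/k) = √(2×43.86/1575) = 0.236 m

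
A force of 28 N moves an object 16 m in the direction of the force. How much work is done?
W = Fd = 28×16 = 448.0 J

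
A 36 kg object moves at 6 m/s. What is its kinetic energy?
KE = ½mv² = ½×36×6² = 648.0 J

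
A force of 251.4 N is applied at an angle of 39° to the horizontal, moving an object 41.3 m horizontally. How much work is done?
W = Fd cosθ = 251.4×41.3×cos(39°) = 8069.0 J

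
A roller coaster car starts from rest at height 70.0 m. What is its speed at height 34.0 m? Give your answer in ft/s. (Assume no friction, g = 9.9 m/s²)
mgh₁ = ½mv₂² + mgh₂ → v₂ = √(2g(h₁−h₂)) = √(2×9.9×(70−34)) = 26.7 m/s = 87.59 ft/s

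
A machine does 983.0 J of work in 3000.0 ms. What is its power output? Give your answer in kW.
P = W/t = 983 J / 3 s = 327.7 W = 0.3277 kW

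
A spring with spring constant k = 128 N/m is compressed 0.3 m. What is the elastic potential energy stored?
PE = ½kx² = ½×128×0.3² = 5.76 J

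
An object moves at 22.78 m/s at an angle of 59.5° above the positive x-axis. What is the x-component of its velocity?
vₓ = v cos(θ) = 22.78 × cos(59.5°) = 11.56 m/s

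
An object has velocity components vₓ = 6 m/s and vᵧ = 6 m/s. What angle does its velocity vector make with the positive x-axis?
θ = arctan(vᵧ/vₓ) = arctan(6/6) = 45.0°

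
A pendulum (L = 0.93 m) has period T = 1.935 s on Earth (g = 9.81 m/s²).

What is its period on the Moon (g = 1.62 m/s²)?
T = 2π√(L/g), so T_moon/T_earth = √(g_earth/g_moon)
T_moon = 2π√(0.93/1.62) = 4.761 s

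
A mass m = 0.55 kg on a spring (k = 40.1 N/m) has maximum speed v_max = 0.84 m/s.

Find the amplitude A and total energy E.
½mv²_max = ½kA² → A = v_max√(m/k) = 0.84×√(0.55/40.1) = 0.09838 m = 9.838 cm
E = ½mv²_max = ½×0.55×0.84² = 0.194 J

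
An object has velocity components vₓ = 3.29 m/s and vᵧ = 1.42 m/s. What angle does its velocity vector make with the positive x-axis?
θ = arctan(vᵧ/vₓ) = arctan(1.42/3.29) = 23.35°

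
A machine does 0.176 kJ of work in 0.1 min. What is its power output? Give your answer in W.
P = W/t = 176 J / 6 s = 29.33 W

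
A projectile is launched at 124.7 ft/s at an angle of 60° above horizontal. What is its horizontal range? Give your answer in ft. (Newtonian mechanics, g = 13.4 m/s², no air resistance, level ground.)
R = v₀² sin(2θ) / g (with unit conversion) = 306.3 ft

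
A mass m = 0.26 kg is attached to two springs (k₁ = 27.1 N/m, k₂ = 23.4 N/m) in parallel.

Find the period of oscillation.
k_eq = k₁+k₂ = 50.5 N/m
T = 2π√(m/k_eq) = 2π√(0.26/50.5) = 0.4508 s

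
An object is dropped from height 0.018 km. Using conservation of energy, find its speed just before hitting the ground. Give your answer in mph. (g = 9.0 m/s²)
mgh = ½mv² → v = √(2gh) = √(2×9.0×18) = 18 m/s = 40.26 mph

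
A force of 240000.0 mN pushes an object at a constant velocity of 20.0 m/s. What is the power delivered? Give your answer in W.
P = Fv = 240 N × 20 m/s = 4800 W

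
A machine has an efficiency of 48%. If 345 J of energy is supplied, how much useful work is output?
W_out = η × W_in = 0.48 × 345 = 165.6 J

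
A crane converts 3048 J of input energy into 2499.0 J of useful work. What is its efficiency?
η = W_out/W_in = 2499.0/3048 = 0.8199 = 81.99%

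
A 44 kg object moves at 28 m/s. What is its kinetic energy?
KE = ½mv² = ½×44×28² = 17248.0 J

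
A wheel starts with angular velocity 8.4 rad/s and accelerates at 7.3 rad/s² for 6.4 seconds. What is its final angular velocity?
ω = ω₀ + αt = 8.4 + 7.3 × 6.4 = 55.12 rad/s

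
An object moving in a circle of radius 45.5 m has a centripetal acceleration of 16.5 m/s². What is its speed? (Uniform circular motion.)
v = √(a_c × r) = √(16.5 × 45.5) = 27.4 m/s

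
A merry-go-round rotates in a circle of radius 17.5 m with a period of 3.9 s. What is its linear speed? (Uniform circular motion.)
v = 2πr/T = 2π×17.5/3.9 = 28.19 m/s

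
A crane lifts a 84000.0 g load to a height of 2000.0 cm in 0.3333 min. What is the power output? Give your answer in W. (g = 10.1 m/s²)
W = mgh = 84×10.1×20 = 1.697e+04 J
P = W/t = 1.697e+04/20 = 848.5 W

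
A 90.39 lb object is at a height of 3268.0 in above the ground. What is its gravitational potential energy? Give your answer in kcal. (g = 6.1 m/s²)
PE = mgh = 41 kg × 6.1 m/s² × 83.01 m = 2.076e+04 J = 4.962 kcal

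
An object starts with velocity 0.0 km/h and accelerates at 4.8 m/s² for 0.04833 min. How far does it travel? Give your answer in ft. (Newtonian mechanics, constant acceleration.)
d = v₀t + ½at² (with unit conversion) = 66.21 ft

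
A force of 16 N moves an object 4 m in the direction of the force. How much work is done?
W = Fd = 16×4 = 64.0 J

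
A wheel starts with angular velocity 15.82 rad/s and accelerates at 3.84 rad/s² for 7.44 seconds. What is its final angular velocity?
ω = ω₀ + αt = 15.82 + 3.84 × 7.44 = 44.39 rad/s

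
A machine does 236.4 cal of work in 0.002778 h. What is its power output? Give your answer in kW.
P = W/t = 989.1 J / 10 s = 98.9 W = 0.0989 kW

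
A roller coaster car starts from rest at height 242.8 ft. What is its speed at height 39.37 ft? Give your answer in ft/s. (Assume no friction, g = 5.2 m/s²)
mgh₁ = ½mv₂² + mgh₂ → v₂ = √(2g(h₁−h₂)) = √(2×5.2×(74.01−12)) = 25.39 m/s = 83.31 ft/s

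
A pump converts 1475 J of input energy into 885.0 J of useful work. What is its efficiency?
η = W_out/W_in = 885.0/1475 = 0.6 = 60.0%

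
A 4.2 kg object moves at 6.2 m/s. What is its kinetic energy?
KE = ½mv² = ½×4.2×6.2² = 80.724 J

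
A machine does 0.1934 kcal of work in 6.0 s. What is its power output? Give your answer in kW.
P = W/t = 809.2 J / 6 s = 134.9 W = 0.1349 kW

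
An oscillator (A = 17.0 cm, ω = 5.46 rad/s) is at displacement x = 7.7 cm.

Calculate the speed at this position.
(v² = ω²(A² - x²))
v = ω√(A² − x²) = 5.46×√(0.17² − 0.077²) = 0.8275 m/s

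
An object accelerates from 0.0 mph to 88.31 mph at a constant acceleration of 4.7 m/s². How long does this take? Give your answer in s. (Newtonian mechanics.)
t = (v - v₀)/a (with unit conversion) = 8.4 s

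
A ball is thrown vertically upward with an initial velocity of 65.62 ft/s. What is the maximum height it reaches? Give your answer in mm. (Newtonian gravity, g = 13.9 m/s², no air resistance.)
h_max = v₀²/(2g) (with unit conversion) = 14390.0 mm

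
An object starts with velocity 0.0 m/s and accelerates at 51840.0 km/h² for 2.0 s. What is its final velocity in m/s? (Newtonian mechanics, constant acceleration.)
v = v₀ + at (with unit conversion) = 8.0 m/s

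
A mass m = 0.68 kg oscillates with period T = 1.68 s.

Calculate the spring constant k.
T = 2π√(m/k) → k = m(2π/T)² = 0.68×(2π/1.68)² = 9.512 N/m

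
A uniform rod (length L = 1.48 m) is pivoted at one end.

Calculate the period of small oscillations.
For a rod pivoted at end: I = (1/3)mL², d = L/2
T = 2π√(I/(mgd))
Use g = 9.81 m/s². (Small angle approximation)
I/m = (1/3)L² = 0.7301 m²; d = L/2 = 0.74 m
T = 2π√(I/(mgd)) = 2π√(0.7301/(9.81×0.74)) = 1.993 s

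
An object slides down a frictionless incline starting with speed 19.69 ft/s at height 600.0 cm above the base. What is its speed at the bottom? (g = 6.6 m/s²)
½mv₀² + mgh = ½mv² → v = √(v₀² + 2gh) = √(6.002² + 2×6.6×6) = 10.73 m/s = 35.22 ft/s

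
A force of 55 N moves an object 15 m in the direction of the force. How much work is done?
W = Fd = 55×15 = 825.0 J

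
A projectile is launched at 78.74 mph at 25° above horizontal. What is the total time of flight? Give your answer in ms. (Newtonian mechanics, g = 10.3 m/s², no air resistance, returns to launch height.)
T = 2v₀sin(θ)/g (with unit conversion) = 2889.0 ms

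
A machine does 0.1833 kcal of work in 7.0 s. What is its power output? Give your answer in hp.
P = W/t = 766.9 J / 7 s = 109.6 W = 0.1469 hp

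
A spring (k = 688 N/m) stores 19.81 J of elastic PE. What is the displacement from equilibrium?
PE = ½kx² → x = √(2PE/k) = √(2×19.81/688) = 0.24 m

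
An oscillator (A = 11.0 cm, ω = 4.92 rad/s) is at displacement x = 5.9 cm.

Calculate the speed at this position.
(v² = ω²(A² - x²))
v = ω√(A² − x²) = 4.92×√(0.11² − 0.059²) = 0.4568 m/s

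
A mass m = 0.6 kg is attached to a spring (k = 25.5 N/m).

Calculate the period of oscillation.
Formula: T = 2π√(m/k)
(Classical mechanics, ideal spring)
T = 2π√(m/k) = 2π√(0.6/25.5) = 0.9638 s; f = 1/T = 1.038 Hz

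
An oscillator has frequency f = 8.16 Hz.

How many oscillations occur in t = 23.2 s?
n = f×t = 8.16×23.2 = 189.3 oscillations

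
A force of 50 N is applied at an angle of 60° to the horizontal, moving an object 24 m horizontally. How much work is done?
W = Fd cosθ = 50×24×cos(60°) = 600.0 J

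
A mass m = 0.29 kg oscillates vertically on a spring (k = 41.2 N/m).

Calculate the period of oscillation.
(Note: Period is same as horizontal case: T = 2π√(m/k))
T = 2π√(m/k) = 2π√(0.29/41.2) = 0.5271 s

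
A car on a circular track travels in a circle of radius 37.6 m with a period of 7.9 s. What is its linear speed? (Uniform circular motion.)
v = 2πr/T = 2π×37.6/7.9 = 29.9 m/s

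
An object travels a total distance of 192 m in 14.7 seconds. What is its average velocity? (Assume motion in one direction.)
v_avg = Δd / Δt = 192 / 14.7 = 13.06 m/s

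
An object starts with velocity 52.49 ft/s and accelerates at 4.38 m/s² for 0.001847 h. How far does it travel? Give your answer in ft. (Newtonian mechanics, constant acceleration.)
d = v₀t + ½at² (with unit conversion) = 666.7 ft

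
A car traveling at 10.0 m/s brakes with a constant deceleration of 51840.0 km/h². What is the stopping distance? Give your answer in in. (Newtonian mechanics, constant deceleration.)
d = v₀² / (2a) (with unit conversion) = 492.1 in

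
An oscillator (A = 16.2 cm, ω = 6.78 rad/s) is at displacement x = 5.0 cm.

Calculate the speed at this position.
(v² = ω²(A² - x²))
v = ω√(A² − x²) = 6.78×√(0.162² − 0.05²) = 1.045 m/s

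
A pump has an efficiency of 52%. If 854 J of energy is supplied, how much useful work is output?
W_out = η × W_in = 0.52 × 854 = 444.08 J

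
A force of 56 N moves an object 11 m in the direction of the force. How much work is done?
W = Fd = 56×11 = 616.0 J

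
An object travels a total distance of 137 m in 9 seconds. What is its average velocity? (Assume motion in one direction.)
v_avg = Δd / Δt = 137 / 9 = 15.22 m/s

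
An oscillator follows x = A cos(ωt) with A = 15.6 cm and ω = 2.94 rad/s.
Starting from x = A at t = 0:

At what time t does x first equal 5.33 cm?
cos(ωt) = x/A = 5.33/15.6 = 0.3417
ωt = arccos(0.3417) = 1.222 rad
t = 1.222/2.94 = 0.4157 s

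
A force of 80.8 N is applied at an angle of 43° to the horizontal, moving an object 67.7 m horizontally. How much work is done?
W = Fd cosθ = 80.8×67.7×cos(43°) = 4000.6 J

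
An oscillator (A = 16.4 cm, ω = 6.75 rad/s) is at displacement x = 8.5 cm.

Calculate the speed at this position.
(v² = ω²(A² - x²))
v = ω√(A² − x²) = 6.75×√(0.164² − 0.085²) = 0.9467 m/s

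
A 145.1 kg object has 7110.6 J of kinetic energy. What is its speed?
KE = ½mv² → v = √(2KE/m) = √(2×7110.6/145.1) = 9.9 m/s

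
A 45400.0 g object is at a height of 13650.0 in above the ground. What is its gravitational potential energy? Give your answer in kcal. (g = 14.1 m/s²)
PE = mgh = 45.4 kg × 14.1 m/s² × 346.7 m = 2.219e+05 J = 53.05 kcal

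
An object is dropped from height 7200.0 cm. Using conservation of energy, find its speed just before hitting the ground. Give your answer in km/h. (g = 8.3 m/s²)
mgh = ½mv² → v = √(2gh) = √(2×8.3×72) = 34.57 m/s = 124.5 km/h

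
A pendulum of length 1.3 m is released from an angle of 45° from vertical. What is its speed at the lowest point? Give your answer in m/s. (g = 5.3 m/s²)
h = L(1 − cosθ) = 1.3×(1 − cos45°) = 0.3808 m
v = √(2gh) = √(2×5.3×0.3808) = 2.009 m/s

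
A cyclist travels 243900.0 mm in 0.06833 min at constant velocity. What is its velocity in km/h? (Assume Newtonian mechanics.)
v = d/t (with unit conversion) = 214.2 km/h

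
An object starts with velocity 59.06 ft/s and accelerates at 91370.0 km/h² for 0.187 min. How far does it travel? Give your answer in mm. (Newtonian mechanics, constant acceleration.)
d = v₀t + ½at² (with unit conversion) = 645700.0 mm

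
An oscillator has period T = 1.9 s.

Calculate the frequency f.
f = 1/T = 1/1.9 = 0.5263 Hz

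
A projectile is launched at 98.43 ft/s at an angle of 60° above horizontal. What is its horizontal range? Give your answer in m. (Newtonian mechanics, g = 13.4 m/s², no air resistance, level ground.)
R = v₀² sin(2θ) / g (with unit conversion) = 58.17 m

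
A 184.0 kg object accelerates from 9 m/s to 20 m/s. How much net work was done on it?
W_net = ΔKE = ½m(v₂² − v₁²) = ½×184.0×(20² − 9²) = 29348.0 J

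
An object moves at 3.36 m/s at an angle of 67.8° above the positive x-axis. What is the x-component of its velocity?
vₓ = v cos(θ) = 3.36 × cos(67.8°) = 1.27 m/s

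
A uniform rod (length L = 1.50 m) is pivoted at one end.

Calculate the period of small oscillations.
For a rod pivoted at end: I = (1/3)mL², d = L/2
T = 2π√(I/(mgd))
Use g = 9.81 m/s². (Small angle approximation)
I/m = (1/3)L² = 0.75 m²; d = L/2 = 0.75 m
T = 2π√(I/(mgd)) = 2π√(0.75/(9.81×0.75)) = 2.006 s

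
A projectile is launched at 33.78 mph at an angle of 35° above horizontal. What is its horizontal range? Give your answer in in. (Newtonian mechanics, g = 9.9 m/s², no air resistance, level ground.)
R = v₀² sin(2θ) / g (with unit conversion) = 852.2 in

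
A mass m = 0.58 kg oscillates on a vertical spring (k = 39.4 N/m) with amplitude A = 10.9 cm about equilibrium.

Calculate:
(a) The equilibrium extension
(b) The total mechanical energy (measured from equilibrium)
x_eq = mg/k = 0.58×9.81/39.4 = 0.1444 m = 14.44 cm
E = ½kA² = ½×39.4×(0.109)² = 0.2341 J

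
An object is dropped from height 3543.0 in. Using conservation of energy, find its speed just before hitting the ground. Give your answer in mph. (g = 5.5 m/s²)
mgh = ½mv² → v = √(2gh) = √(2×5.5×89.99) = 31.46 m/s = 70.38 mph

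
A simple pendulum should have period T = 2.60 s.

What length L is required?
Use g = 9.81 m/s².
T = 2π√(L/g) → L = g(T/2π)² = 9.81×(2.6/2π)² = 1.68 m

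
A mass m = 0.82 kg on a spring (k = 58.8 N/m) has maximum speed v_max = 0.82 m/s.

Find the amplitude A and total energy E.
½mv²_max = ½kA² → A = v_max√(m/k) = 0.82×√(0.82/58.8) = 0.09683 m = 9.683 cm
E = ½mv²_max = ½×0.82×0.82² = 0.2757 J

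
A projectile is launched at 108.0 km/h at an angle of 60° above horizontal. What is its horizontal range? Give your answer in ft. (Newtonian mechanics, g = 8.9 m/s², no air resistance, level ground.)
R = v₀² sin(2θ) / g (with unit conversion) = 287.3 ft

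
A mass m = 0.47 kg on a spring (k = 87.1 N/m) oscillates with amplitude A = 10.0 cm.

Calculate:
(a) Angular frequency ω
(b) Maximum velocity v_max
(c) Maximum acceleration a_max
ω = √(k/m) = √(87.1/0.47) = 13.61 rad/s
v_max = ωA = 13.61×0.1 = 1.361 m/s
a_max = ω²A = 13.61²×0.1 = 18.53 m/s²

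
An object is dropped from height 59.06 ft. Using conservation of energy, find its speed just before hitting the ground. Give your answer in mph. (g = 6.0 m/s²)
mgh = ½mv² → v = √(2gh) = √(2×6.0×18) = 14.7 m/s = 32.88 mph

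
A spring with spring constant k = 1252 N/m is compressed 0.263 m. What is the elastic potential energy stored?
PE = ½kx² = ½×1252×0.263² = 43.3 J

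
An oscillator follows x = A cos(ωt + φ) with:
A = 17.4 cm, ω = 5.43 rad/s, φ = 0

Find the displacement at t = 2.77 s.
x = A cos(ωt + φ) = 17.4×cos(5.43×2.77 + 0) = -13.67 cm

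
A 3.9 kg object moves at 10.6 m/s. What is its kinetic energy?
KE = ½mv² = ½×3.9×10.6² = 219.102 J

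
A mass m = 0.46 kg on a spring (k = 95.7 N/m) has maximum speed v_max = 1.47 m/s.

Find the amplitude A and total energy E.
½mv²_max = ½kA² → A = v_max√(m/k) = 1.47×√(0.46/95.7) = 0.1019 m = 10.19 cm
E = ½mv²_max = ½×0.46×1.47² = 0.497 J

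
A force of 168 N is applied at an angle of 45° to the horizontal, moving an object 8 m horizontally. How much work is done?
W = Fd cosθ = 168×8×cos(45°) = 950.35 J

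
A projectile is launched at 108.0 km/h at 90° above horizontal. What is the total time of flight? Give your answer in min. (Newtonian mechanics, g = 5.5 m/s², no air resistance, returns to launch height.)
T = 2v₀sin(θ)/g (with unit conversion) = 0.1818 min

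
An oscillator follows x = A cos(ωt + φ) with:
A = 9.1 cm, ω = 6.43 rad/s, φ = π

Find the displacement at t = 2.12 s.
x = A cos(ωt + φ) = 9.1×cos(6.43×2.12 + π) = -4.407 cm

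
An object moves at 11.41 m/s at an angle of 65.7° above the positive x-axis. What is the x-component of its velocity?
vₓ = v cos(θ) = 11.41 × cos(65.7°) = 4.7 m/s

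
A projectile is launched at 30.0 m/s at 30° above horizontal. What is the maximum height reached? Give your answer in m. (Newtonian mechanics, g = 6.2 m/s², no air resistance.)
H = v₀²sin²(θ)/(2g) = 18.15 m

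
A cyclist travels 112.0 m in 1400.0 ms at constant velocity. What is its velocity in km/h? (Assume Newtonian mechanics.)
v = d/t (with unit conversion) = 288.0 km/h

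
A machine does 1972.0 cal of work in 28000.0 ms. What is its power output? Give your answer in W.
P = W/t = 8251 J / 28 s = 294.7 W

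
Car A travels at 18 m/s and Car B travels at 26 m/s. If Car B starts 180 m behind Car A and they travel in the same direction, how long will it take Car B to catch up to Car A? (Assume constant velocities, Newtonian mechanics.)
Relative speed: v_rel = 26 - 18 = 8 m/s
Time to catch: t = d₀/v_rel = 180/8 = 22.5 s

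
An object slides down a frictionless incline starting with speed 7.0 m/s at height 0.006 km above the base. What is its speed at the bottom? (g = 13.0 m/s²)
½mv₀² + mgh = ½mv² → v = √(v₀² + 2gh) = √(7² + 2×13.0×6) = 14.32 m/s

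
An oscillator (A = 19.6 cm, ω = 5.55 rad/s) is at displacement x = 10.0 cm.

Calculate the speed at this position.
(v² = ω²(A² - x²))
v = ω√(A² − x²) = 5.55×√(0.196² − 0.1²) = 0.9356 m/s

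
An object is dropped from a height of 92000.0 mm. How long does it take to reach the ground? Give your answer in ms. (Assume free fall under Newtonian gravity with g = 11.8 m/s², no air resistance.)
t = √(2h/g) (with unit conversion) = 3949.0 ms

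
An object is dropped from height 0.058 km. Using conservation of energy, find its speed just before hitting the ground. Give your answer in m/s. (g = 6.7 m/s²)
mgh = ½mv² → v = √(2gh) = √(2×6.7×58) = 27.88 m/s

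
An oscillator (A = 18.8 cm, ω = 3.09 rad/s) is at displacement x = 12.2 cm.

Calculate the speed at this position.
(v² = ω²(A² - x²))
v = ω√(A² − x²) = 3.09×√(0.188² − 0.122²) = 0.442 m/s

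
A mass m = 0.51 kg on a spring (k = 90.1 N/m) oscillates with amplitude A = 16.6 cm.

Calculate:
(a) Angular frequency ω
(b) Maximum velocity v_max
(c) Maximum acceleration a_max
ω = √(k/m) = √(90.1/0.51) = 13.29 rad/s
v_max = ωA = 13.29×0.166 = 2.206 m/s
a_max = ω²A = 13.29²×0.166 = 29.33 m/s²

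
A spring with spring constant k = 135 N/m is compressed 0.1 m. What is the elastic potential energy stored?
PE = ½kx² = ½×135×0.1² = 0.675 J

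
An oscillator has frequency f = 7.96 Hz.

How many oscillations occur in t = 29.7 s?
n = f×t = 7.96×29.7 = 236.4 oscillations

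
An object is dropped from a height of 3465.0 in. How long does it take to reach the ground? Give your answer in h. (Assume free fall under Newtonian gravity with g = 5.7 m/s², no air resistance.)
t = √(2h/g) (with unit conversion) = 0.001544 h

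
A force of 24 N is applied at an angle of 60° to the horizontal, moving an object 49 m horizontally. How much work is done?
W = Fd cosθ = 24×49×cos(60°) = 588.0 J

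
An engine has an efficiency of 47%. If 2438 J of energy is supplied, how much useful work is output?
W_out = η × W_in = 0.47 × 2438 = 1145.9 J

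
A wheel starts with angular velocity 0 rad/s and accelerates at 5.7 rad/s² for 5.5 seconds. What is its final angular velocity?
ω = ω₀ + αt = 0 + 5.7 × 5.5 = 31.35 rad/s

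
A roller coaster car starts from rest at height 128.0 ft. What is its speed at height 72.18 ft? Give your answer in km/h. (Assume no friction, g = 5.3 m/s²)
mgh₁ = ½mv₂² + mgh₂ → v₂ = √(2g(h₁−h₂)) = √(2×5.3×(39.01−22)) = 13.43 m/s = 48.35 km/h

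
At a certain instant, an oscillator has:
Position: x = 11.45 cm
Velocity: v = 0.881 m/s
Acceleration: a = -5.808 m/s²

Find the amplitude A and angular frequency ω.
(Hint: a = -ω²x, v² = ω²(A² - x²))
a = −ω²x → ω = √(|a|/x) = √(5.808/0.1145) = 7.122 rad/s
v² = ω²(A² − x²) → A = √(x² + v²/ω²) = √(0.1145² + 0.881²/7.122²) = 0.1686 m = 16.86 cm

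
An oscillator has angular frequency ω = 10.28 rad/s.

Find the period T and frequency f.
T = 2π/ω = 2π/10.28 = 0.6112 s; f = ω/2π = 1.636 Hz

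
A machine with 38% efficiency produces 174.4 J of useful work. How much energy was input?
W_in = W_out/η = 174.4/0.38 = 458.95 J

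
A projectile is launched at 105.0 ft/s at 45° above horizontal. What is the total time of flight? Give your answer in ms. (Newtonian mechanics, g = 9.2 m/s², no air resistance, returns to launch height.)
T = 2v₀sin(θ)/g (with unit conversion) = 4920.0 ms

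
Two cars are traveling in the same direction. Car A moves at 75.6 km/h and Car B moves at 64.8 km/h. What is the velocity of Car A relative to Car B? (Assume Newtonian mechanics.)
v_rel = v_A - v_B = 75.6 - 64.8 = 10.8 km/h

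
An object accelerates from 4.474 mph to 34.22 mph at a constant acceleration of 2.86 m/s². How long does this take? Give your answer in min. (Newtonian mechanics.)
t = (v - v₀)/a (with unit conversion) = 0.07749 min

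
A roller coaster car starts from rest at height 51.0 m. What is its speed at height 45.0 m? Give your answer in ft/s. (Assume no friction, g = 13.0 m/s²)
mgh₁ = ½mv₂² + mgh₂ → v₂ = √(2g(h₁−h₂)) = √(2×13.0×(51−45)) = 12.49 m/s = 40.98 ft/s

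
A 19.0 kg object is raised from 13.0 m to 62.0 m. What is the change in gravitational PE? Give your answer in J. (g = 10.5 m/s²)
ΔPE = mg(h₂ − h₁) = 19 kg × 10.5 m/s² × (62 − 13) m = 9776 J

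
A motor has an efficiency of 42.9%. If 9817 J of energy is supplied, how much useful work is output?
W_out = η × W_in = 0.429 × 9817 = 4211.5 J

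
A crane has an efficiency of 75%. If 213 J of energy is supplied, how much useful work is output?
W_out = η × W_in = 0.75 × 213 = 159.75 J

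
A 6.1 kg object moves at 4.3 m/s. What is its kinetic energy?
KE = ½mv² = ½×6.1×4.3² = 56.3945 J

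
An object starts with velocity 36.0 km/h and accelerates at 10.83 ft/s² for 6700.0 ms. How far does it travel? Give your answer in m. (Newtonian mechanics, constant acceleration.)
d = v₀t + ½at² (with unit conversion) = 141.1 m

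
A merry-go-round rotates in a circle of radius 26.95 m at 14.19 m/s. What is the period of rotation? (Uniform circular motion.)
T = 2πr/v = 2π×26.95/14.19 = 11.93 s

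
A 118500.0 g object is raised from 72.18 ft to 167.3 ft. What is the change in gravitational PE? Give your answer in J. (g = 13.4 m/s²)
ΔPE = mg(h₂ − h₁) = 118.5 kg × 13.4 m/s² × (50.99 − 22) m = 4.604e+04 J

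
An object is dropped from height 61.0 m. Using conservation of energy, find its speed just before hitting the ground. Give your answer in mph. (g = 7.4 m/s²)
mgh = ½mv² → v = √(2gh) = √(2×7.4×61) = 30.05 m/s = 67.21 mph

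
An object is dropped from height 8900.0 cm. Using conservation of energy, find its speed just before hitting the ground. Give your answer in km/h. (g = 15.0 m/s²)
mgh = ½mv² → v = √(2gh) = √(2×15.0×89) = 51.67 m/s = 186.0 km/h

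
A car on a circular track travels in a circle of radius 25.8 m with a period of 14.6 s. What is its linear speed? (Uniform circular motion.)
v = 2πr/T = 2π×25.8/14.6 = 11.1 m/s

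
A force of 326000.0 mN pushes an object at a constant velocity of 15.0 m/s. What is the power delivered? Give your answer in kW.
P = Fv = 326 N × 15 m/s = 4890 W = 4.89 kW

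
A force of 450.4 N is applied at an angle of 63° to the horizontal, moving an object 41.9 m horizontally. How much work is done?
W = Fd cosθ = 450.4×41.9×cos(63°) = 8567.6 J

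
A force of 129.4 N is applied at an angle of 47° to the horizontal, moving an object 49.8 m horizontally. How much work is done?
W = Fd cosθ = 129.4×49.8×cos(47°) = 4394.9 J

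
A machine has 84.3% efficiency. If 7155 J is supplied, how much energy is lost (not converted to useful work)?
W_out = η × W_in = 0.843×7155 = 6031.7 J
W_lost = W_in − W_out = 7155 − 6031.7 = 1123.3 J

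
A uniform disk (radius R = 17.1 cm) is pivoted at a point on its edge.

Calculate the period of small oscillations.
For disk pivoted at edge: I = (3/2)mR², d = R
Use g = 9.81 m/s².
I/m = (3/2)R² = 0.04386 m²; d = R = 0.171 m
T = 2π√((3/2)R²/(gR)) = 2π√(3R/(2g)) = 1.016 s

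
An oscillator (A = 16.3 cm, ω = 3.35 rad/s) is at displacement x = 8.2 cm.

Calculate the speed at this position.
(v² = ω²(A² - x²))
v = ω√(A² − x²) = 3.35×√(0.163² − 0.082²) = 0.4719 m/s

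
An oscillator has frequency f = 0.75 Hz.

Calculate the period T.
T = 1/f = 1/0.75 = 1.333 s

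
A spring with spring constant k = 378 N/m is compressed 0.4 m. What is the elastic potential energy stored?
PE = ½kx² = ½×378×0.4² = 30.24 J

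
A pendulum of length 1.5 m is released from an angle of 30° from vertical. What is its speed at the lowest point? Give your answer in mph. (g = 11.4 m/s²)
h = L(1 − cosθ) = 1.5×(1 − cos30°) = 0.201 m
v = √(2gh) = √(2×11.4×0.201) = 2.141 m/s = 4.788 mph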